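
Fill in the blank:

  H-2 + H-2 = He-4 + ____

Conserve mass number: 2 + 2 = 4 + A, so A = 0.
Conserve atomic number: 1 + 1 = 2 + Z, so Z = 0.
A = 0 and Z = 0 is γ — a gamma ray.

gamma ray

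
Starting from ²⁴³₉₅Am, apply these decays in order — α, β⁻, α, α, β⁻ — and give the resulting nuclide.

Pa-231

Start: (A, Z) = (243, 95).
After α: (239, 93).
After β⁻: (239, 94).
After α: (235, 92).
After α: (231, 90).
After β⁻: (231, 91).
Z = 91 is protactinium.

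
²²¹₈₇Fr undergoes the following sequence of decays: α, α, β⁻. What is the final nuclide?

Po-213

Start: (A, Z) = (221, 87).
After α: (217, 85).
After α: (213, 83).
After β⁻: (213, 84).
Z = 84 is polonium.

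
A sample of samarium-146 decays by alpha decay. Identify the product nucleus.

Alpha decay: mass number changes by -4, atomic number by -2.
A: 146 − 4 = 142; Z: 62 − 2 = 60.
Z = 60 is neodymium, so the daughter is neodymium-142.

Nd-142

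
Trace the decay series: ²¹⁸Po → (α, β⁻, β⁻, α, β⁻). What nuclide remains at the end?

Start: (A, Z) = (218, 84).
After α: (214, 82).
After β⁻: (214, 83).
After β⁻: (214, 84).
After α: (210, 82).
After β⁻: (210, 83).
Z = 83 is bismuth.

Bi-210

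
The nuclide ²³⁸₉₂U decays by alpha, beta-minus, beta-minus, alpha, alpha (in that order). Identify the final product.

Start: (A, Z) = (238, 92).
After α: (234, 90).
After β⁻: (234, 91).
After β⁻: (234, 92).
After α: (230, 90).
After α: (226, 88).
Z = 88 is radium.

Ra-226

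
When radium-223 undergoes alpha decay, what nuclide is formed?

Alpha decay: mass number changes by -4, atomic number by -2.
A: 223 − 4 = 219; Z: 88 − 2 = 86.
Z = 86 is radon, so the daughter is radon-219.

Rn-219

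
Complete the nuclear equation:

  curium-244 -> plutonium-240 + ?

alpha particle

Conserve mass number: 244 = 240 + A, so A = 4.
Conserve atomic number: 96 = 94 + Z, so Z = 2.
A = 4 and Z = 2 is helium-4 — an alpha particle.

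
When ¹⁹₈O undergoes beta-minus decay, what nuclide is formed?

Beta-minus decay: mass number changes by +0, atomic number by +1.
A: 19 = 19; Z: 8 + 1 = 9.
Z = 9 is fluorine, so the daughter is ¹⁹₉F.

F-19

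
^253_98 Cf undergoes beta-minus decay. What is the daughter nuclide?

Beta-minus decay: mass number changes by +0, atomic number by +1.
A: 253 = 253; Z: 98 + 1 = 99.
Z = 99 is einsteinium, so the daughter is ^253_99 Es.

Es-253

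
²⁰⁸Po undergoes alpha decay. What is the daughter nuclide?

Pb-204

Alpha decay: mass number changes by -4, atomic number by -2.
A: 208 − 4 = 204; Z: 84 − 2 = 82.
Z = 82 is lead, so the daughter is ²⁰⁴Pb.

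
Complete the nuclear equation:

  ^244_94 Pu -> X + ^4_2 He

U-240

Conserve mass number: 244 = A + 4, so A = 240.
Conserve atomic number: 94 = Z + 2, so Z = 92.
Z = 92 is uranium, so the species is ^240_92 U.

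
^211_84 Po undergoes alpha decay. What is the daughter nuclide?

Alpha decay: mass number changes by -4, atomic number by -2.
A: 211 − 4 = 207; Z: 84 − 2 = 82.
Z = 82 is lead, so the daughter is ^207_82 Pb.

Pb-207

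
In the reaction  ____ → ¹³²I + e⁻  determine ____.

Conserve mass number: A = 132 + 0, so A = 132.
Conserve atomic number: Z = 53 − 1, so Z = 52.
Z = 52 is tellurium, so the species is ¹³²Te.

Te-132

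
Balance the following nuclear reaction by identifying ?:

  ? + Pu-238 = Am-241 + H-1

alpha particle

Conserve mass number: A + 238 = 241 + 1, so A = 4.
Conserve atomic number: Z + 94 = 95 + 1, so Z = 2.
A = 4 and Z = 2 is He-4 — an alpha particle.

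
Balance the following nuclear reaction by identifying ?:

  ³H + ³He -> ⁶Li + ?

Conserve mass number: 3 + 3 = 6 + A, so A = 0.
Conserve atomic number: 1 + 2 = 3 + Z, so Z = 0.
A = 0 and Z = 0 is γ — a gamma ray.

gamma ray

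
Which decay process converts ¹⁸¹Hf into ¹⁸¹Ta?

beta-minus decay

ΔA = 181 − 181 = 0; ΔZ = 73 − 72 = +1.
A is unchanged and Z rises by 1 — a neutron has become a proton (β⁻ decay).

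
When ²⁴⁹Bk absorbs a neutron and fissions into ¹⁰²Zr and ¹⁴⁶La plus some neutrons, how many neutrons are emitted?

Conserve mass number: 250 = 102 + 146 + k, so k = 250 − 248 = 2.
Check atomic number: 97 = 40 + 57 + 0 = 97. ✓

2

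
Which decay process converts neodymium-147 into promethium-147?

ΔA = 147 − 147 = 0; ΔZ = 61 − 60 = +1.
A is unchanged and Z rises by 1 — a neutron has become a proton (β⁻ decay).

beta-minus decay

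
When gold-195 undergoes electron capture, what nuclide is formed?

Electron capture: mass number changes by +0, atomic number by -1.
A: 195 = 195; Z: 79 − 1 = 78.
Z = 78 is platinum, so the daughter is platinum-195.

Pt-195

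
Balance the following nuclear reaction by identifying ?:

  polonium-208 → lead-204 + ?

Conserve mass number: 208 = 204 + A, so A = 4.
Conserve atomic number: 84 = 82 + Z, so Z = 2.
A = 4 and Z = 2 is helium-4 — an alpha particle.

alpha particle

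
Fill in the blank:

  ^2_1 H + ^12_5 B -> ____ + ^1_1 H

Conserve mass number: 2 + 12 = A + 1, so A = 13.
Conserve atomic number: 1 + 5 = Z + 1, so Z = 5.
Z = 5 is boron, so the species is ^13_5 B.

B-13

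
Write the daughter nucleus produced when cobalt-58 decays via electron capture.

Fe-58

Electron capture: mass number changes by +0, atomic number by -1.
A: 58 = 58; Z: 27 − 1 = 26.
Z = 26 is iron, so the daughter is iron-58.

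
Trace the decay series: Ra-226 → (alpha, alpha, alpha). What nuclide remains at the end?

Start: (A, Z) = (226, 88).
After α: (222, 86).
After α: (218, 84).
After α: (214, 82).
Z = 82 is lead.

Pb-214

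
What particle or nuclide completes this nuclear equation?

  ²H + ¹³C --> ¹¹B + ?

Conserve mass number: 2 + 13 = 11 + A, so A = 4.
Conserve atomic number: 1 + 6 = 5 + Z, so Z = 2.
A = 4 and Z = 2 is ⁴He — an alpha particle.

alpha particle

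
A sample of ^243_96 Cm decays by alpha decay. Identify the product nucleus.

Pu-239

Alpha decay: mass number changes by -4, atomic number by -2.
A: 243 − 4 = 239; Z: 96 − 2 = 94.
Z = 94 is plutonium, so the daughter is ^239_94 Pu.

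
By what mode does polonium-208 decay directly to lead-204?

alpha decay

ΔA = 204 − 208 = -4; ΔZ = 82 − 84 = -2.
A drops by 4 and Z drops by 2 — the signature of alpha emission.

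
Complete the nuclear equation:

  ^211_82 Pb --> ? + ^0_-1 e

Conserve mass number: 211 = A + 0, so A = 211.
Conserve atomic number: 82 = Z − 1, so Z = 83.
Z = 83 is bismuth, so the species is ^211_83 Bi.

Bi-211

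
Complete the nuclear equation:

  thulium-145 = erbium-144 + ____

proton

Conserve mass number: 145 = 144 + A, so A = 1.
Conserve atomic number: 69 = 68 + Z, so Z = 1.
A = 1 and Z = 1 is hydrogen-1 — a proton.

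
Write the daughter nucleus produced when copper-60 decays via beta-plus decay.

Beta-plus decay: mass number changes by +0, atomic number by -1.
A: 60 = 60; Z: 29 − 1 = 28.
Z = 28 is nickel, so the daughter is nickel-60.

Ni-60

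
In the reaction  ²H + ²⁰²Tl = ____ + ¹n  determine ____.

Pb-203

Conserve mass number: 2 + 202 = A + 1, so A = 203.
Conserve atomic number: 1 + 81 = Z + 0, so Z = 82.
Z = 82 is lead, so the species is ²⁰³Pb.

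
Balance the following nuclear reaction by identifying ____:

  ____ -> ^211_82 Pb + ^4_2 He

Conserve mass number: A = 211 + 4, so A = 215.
Conserve atomic number: Z = 82 + 2, so Z = 84.
Z = 84 is polonium, so the species is ^215_84 Po.

Po-215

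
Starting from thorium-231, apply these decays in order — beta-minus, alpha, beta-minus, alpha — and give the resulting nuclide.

Ra-223

Start: (A, Z) = (231, 90).
After β⁻: (231, 91).
After α: (227, 89).
After β⁻: (227, 90).
After α: (223, 88).
Z = 88 is radium.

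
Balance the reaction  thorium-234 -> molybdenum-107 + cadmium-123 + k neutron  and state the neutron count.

Conserve mass number: 234 = 107 + 123 + k, so k = 234 − 230 = 4.
Check atomic number: 90 = 42 + 48 + 0 = 90. ✓

4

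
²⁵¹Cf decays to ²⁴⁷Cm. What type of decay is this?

ΔA = 247 − 251 = -4; ΔZ = 96 − 98 = -2.
A drops by 4 and Z drops by 2 — the signature of alpha emission.

alpha decay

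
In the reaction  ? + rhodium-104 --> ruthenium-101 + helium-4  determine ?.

proton

Conserve mass number: A + 104 = 101 + 4, so A = 1.
Conserve atomic number: Z + 45 = 44 + 2, so Z = 1.
A = 1 and Z = 1 is hydrogen-1 — a proton.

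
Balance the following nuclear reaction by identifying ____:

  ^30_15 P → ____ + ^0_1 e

Si-30

Conserve mass number: 30 = A + 0, so A = 30.
Conserve atomic number: 15 = Z + 1, so Z = 14.
Z = 14 is silicon, so the species is ^30_14 Si.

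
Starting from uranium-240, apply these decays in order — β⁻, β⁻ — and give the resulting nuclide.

Pu-240

Start: (A, Z) = (240, 92).
After β⁻: (240, 93).
After β⁻: (240, 94).
Z = 94 is plutonium.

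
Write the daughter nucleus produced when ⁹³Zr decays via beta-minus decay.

Nb-93

Beta-minus decay: mass number changes by +0, atomic number by +1.
A: 93 = 93; Z: 40 + 1 = 41.
Z = 41 is niobium, so the daughter is ⁹³Nb.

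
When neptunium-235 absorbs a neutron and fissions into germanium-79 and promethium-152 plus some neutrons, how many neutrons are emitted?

Conserve mass number: 236 = 79 + 152 + k, so k = 236 − 231 = 5.
Check atomic number: 93 = 32 + 61 + 0 = 93. ✓

5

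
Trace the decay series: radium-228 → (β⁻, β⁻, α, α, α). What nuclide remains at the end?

Po-216

Start: (A, Z) = (228, 88).
After β⁻: (228, 89).
After β⁻: (228, 90).
After α: (224, 88).
After α: (220, 86).
After α: (216, 84).
Z = 84 is polonium.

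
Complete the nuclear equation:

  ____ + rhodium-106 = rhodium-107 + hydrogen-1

deuteron

Conserve mass number: A + 106 = 107 + 1, so A = 2.
Conserve atomic number: Z + 45 = 45 + 1, so Z = 1.
A = 2 and Z = 1 is hydrogen-2 — a deuteron.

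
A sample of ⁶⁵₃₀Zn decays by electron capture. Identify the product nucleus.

Cu-65

Electron capture: mass number changes by +0, atomic number by -1.
A: 65 = 65; Z: 30 − 1 = 29.
Z = 29 is copper, so the daughter is ⁶⁵₂₉Cu.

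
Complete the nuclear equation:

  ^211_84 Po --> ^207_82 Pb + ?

alpha particle

Conserve mass number: 211 = 207 + A, so A = 4.
Conserve atomic number: 84 = 82 + Z, so Z = 2.
A = 4 and Z = 2 is ^4_2 He — an alpha particle.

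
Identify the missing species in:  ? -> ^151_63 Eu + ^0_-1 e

Sm-151

Conserve mass number: A = 151 + 0, so A = 151.
Conserve atomic number: Z = 63 − 1, so Z = 62.
Z = 62 is samarium, so the species is ^151_62 Sm.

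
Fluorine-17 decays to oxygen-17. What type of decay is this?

ΔA = 17 − 17 = 0; ΔZ = 8 − 9 = -1.
A is unchanged and Z drops by 1 — a proton has become a neutron (β⁺ emission or electron capture).

beta-plus decay or electron capture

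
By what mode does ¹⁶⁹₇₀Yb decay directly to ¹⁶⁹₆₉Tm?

beta-plus decay or electron capture

ΔA = 169 − 169 = 0; ΔZ = 69 − 70 = -1.
A is unchanged and Z drops by 1 — a proton has become a neutron (β⁺ emission or electron capture).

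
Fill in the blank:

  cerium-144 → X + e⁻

Conserve mass number: 144 = A + 0, so A = 144.
Conserve atomic number: 58 = Z − 1, so Z = 59.
Z = 59 is praseodymium, so the species is praseodymium-144.

Pr-144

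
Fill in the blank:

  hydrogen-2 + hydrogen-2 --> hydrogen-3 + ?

Conserve mass number: 2 + 2 = 3 + A, so A = 1.
Conserve atomic number: 1 + 1 = 1 + Z, so Z = 1.
A = 1 and Z = 1 is hydrogen-1 — a proton.

proton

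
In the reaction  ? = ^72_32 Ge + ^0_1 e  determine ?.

Conserve mass number: A = 72 + 0, so A = 72.
Conserve atomic number: Z = 32 + 1, so Z = 33.
Z = 33 is arsenic, so the species is ^72_33 As.

As-72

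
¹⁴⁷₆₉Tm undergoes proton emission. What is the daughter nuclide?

Proton emission: mass number changes by -1, atomic number by -1.
A: 147 − 1 = 146; Z: 69 − 1 = 68.
Z = 68 is erbium, so the daughter is ¹⁴⁶₆₈Er.

Er-146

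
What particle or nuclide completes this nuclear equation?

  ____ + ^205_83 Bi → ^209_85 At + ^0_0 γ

alpha particle

Conserve mass number: A + 205 = 209 + 0, so A = 4.
Conserve atomic number: Z + 83 = 85 + 0, so Z = 2.
A = 4 and Z = 2 is ^4_2 He — an alpha particle.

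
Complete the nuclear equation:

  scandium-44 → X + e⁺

Ca-44

Conserve mass number: 44 = A + 0, so A = 44.
Conserve atomic number: 21 = Z + 1, so Z = 20.
Z = 20 is calcium, so the species is calcium-44.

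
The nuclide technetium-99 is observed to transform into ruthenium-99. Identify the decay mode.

ΔA = 99 − 99 = 0; ΔZ = 44 − 43 = +1.
A is unchanged and Z rises by 1 — a neutron has become a proton (β⁻ decay).

beta-minus decay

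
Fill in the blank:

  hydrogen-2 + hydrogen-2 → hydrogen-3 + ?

Conserve mass number: 2 + 2 = 3 + A, so A = 1.
Conserve atomic number: 1 + 1 = 1 + Z, so Z = 1.
A = 1 and Z = 1 is hydrogen-1 — a proton.

proton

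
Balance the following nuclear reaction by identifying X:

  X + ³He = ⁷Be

Conserve mass number: A + 3 = 7, so A = 4.
Conserve atomic number: Z + 2 = 4, so Z = 2.
A = 4 and Z = 2 is ⁴He — an alpha particle.

alpha particle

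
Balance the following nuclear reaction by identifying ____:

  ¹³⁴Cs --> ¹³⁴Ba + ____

Conserve mass number: 134 = 134 + A, so A = 0.
Conserve atomic number: 55 = 56 + Z, so Z = -1.
A = 0 and Z = -1 is e⁻ — a beta-minus particle.

beta-minus particle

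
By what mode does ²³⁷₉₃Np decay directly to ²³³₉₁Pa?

ΔA = 233 − 237 = -4; ΔZ = 91 − 93 = -2.
A drops by 4 and Z drops by 2 — the signature of alpha emission.

alpha decay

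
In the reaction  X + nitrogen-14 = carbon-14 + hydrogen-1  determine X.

Conserve mass number: A + 14 = 14 + 1, so A = 1.
Conserve atomic number: Z + 7 = 6 + 1, so Z = 0.
A = 1 and Z = 0 is neutron — a neutron.

neutron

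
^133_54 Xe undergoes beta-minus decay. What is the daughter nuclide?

Beta-minus decay: mass number changes by +0, atomic number by +1.
A: 133 = 133; Z: 54 + 1 = 55.
Z = 55 is caesium, so the daughter is ^133_55 Cs.

Cs-133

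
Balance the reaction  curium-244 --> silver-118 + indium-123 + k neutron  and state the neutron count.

Conserve mass number: 244 = 118 + 123 + k, so k = 244 − 241 = 3.
Check atomic number: 96 = 47 + 49 + 0 = 96. ✓

3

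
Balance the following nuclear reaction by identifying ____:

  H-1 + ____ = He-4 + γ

triton

Conserve mass number: 1 + A = 4 + 0, so A = 3.
Conserve atomic number: 1 + Z = 2 + 0, so Z = 1.
A = 3 and Z = 1 is H-3 — a triton.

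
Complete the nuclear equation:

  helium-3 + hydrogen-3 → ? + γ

Conserve mass number: 3 + 3 = A + 0, so A = 6.
Conserve atomic number: 2 + 1 = Z + 0, so Z = 3.
Z = 3 is lithium, so the species is lithium-6.

Li-6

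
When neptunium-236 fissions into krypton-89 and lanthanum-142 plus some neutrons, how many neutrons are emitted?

5

Conserve mass number: 236 = 89 + 142 + k, so k = 236 − 231 = 5.
Check atomic number: 93 = 36 + 57 + 0 = 93. ✓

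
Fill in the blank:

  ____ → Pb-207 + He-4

Conserve mass number: A = 207 + 4, so A = 211.
Conserve atomic number: Z = 82 + 2, so Z = 84.
Z = 84 is polonium, so the species is Po-211.

Po-211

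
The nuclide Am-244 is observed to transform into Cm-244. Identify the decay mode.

beta-minus decay

ΔA = 244 − 244 = 0; ΔZ = 96 − 95 = +1.
A is unchanged and Z rises by 1 — a neutron has become a proton (β⁻ decay).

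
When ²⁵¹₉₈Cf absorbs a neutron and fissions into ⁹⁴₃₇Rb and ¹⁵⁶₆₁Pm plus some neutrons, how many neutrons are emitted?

2

Conserve mass number: 252 = 94 + 156 + k, so k = 252 − 250 = 2.
Check atomic number: 98 = 37 + 61 + 0 = 98. ✓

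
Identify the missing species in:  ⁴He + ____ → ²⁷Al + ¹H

Mg-24

Conserve mass number: 4 + A = 27 + 1, so A = 24.
Conserve atomic number: 2 + Z = 13 + 1, so Z = 12.
Z = 12 is magnesium, so the species is ²⁴Mg.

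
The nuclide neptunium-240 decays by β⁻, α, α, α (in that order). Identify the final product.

Start: (A, Z) = (240, 93).
After β⁻: (240, 94).
After α: (236, 92).
After α: (232, 90).
After α: (228, 88).
Z = 88 is radium.

Ra-228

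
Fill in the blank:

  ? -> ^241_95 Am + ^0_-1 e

Conserve mass number: A = 241 + 0, so A = 241.
Conserve atomic number: Z = 95 − 1, so Z = 94.
Z = 94 is plutonium, so the species is ^241_94 Pu.

Pu-241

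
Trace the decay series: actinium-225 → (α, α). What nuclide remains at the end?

Start: (A, Z) = (225, 89).
After α: (221, 87).
After α: (217, 85).
Z = 85 is astatine.

At-217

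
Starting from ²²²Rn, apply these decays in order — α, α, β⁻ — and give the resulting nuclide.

Bi-214

Start: (A, Z) = (222, 86).
After α: (218, 84).
After α: (214, 82).
After β⁻: (214, 83).
Z = 83 is bismuth.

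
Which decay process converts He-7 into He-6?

ΔA = 6 − 7 = -1; ΔZ = 2 − 2 = +0.
A drops by 1 with Z unchanged — a neutron was emitted.

neutron emission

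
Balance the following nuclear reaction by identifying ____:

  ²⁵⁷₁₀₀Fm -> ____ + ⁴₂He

Cf-253

Conserve mass number: 257 = A + 4, so A = 253.
Conserve atomic number: 100 = Z + 2, so Z = 98.
Z = 98 is californium, so the species is ²⁵³₉₈Cf.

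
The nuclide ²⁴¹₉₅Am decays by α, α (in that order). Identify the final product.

Start: (A, Z) = (241, 95).
After α: (237, 93).
After α: (233, 91).
Z = 91 is protactinium.

Pa-233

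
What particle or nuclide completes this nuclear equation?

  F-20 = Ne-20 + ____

Conserve mass number: 20 = 20 + A, so A = 0.
Conserve atomic number: 9 = 10 + Z, so Z = -1.
A = 0 and Z = -1 is e⁻ — a beta-minus particle.

beta-minus particle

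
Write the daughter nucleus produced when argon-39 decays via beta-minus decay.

Beta-minus decay: mass number changes by +0, atomic number by +1.
A: 39 = 39; Z: 18 + 1 = 19.
Z = 19 is potassium, so the daughter is potassium-39.

K-39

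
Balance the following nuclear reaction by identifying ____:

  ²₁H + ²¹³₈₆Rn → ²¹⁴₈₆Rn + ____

proton

Conserve mass number: 2 + 213 = 214 + A, so A = 1.
Conserve atomic number: 1 + 86 = 86 + Z, so Z = 1.
A = 1 and Z = 1 is ¹₁H — a proton.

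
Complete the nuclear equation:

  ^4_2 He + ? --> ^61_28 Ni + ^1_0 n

Fe-58

Conserve mass number: 4 + A = 61 + 1, so A = 58.
Conserve atomic number: 2 + Z = 28 + 0, so Z = 26.
Z = 26 is iron, so the species is ^58_26 Fe.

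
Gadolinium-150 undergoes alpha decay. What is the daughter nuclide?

Sm-146

Alpha decay: mass number changes by -4, atomic number by -2.
A: 150 − 4 = 146; Z: 64 − 2 = 62.
Z = 62 is samarium, so the daughter is samarium-146.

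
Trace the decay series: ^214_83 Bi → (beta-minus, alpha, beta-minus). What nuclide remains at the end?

Start: (A, Z) = (214, 83).
After β⁻: (214, 84).
After α: (210, 82).
After β⁻: (210, 83).
Z = 83 is bismuth.

Bi-210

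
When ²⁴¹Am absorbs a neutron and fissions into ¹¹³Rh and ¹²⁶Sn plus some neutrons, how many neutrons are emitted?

Conserve mass number: 242 = 113 + 126 + k, so k = 242 − 239 = 3.
Check atomic number: 95 = 45 + 50 + 0 = 95. ✓

3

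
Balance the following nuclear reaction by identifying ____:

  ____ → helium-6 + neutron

Conserve mass number: A = 6 + 1, so A = 7.
Conserve atomic number: Z = 2 + 0, so Z = 2.
Z = 2 is helium, so the species is helium-7.

He-7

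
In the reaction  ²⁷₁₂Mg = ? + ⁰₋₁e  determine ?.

Al-27

Conserve mass number: 27 = A + 0, so A = 27.
Conserve atomic number: 12 = Z − 1, so Z = 13.
Z = 13 is aluminium, so the species is ²⁷₁₃Al.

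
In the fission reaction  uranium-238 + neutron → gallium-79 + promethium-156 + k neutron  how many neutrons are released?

4

Conserve mass number: 239 = 79 + 156 + k, so k = 239 − 235 = 4.
Check atomic number: 92 = 31 + 61 + 0 = 92. ✓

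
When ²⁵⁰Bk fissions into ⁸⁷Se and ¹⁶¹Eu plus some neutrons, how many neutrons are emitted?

Conserve mass number: 250 = 87 + 161 + k, so k = 250 − 248 = 2.
Check atomic number: 97 = 34 + 63 + 0 = 97. ✓

2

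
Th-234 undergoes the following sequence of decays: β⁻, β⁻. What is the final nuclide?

U-234

Start: (A, Z) = (234, 90).
After β⁻: (234, 91).
After β⁻: (234, 92).
Z = 92 is uranium.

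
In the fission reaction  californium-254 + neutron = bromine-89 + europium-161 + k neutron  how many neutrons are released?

Conserve mass number: 255 = 89 + 161 + k, so k = 255 − 250 = 5.
Check atomic number: 98 = 35 + 63 + 0 = 98. ✓

5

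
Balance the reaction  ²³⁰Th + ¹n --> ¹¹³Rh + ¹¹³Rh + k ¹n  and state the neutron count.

Conserve mass number: 231 = 113 + 113 + k, so k = 231 − 226 = 5.
Check atomic number: 90 = 45 + 45 + 0 = 90. ✓

5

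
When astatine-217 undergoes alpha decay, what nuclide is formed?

Alpha decay: mass number changes by -4, atomic number by -2.
A: 217 − 4 = 213; Z: 85 − 2 = 83.
Z = 83 is bismuth, so the daughter is bismuth-213.

Bi-213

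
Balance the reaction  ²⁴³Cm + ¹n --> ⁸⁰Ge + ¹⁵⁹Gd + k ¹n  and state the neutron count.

Conserve mass number: 244 = 80 + 159 + k, so k = 244 − 239 = 5.
Check atomic number: 96 = 32 + 64 + 0 = 96. ✓

5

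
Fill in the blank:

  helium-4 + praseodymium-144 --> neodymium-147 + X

proton

Conserve mass number: 4 + 144 = 147 + A, so A = 1.
Conserve atomic number: 2 + 59 = 60 + Z, so Z = 1.
A = 1 and Z = 1 is hydrogen-1 — a proton.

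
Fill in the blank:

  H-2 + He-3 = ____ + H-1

He-4

Conserve mass number: 2 + 3 = A + 1, so A = 4.
Conserve atomic number: 1 + 2 = Z + 1, so Z = 2.
A = 4 and Z = 2 is He-4 — an alpha particle.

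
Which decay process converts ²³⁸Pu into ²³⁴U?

ΔA = 234 − 238 = -4; ΔZ = 92 − 94 = -2.
A drops by 4 and Z drops by 2 — the signature of alpha emission.

alpha decay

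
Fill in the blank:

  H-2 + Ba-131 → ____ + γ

Conserve mass number: 2 + 131 = A + 0, so A = 133.
Conserve atomic number: 1 + 56 = Z + 0, so Z = 57.
Z = 57 is lanthanum, so the species is La-133.

La-133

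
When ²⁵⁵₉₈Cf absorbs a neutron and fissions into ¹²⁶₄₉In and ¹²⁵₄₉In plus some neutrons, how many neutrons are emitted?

5

Conserve mass number: 256 = 126 + 125 + k, so k = 256 − 251 = 5.
Check atomic number: 98 = 49 + 49 + 0 = 98. ✓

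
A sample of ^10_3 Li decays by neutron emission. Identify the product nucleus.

Li-9

Neutron emission: mass number changes by -1, atomic number by +0.
A: 10 − 1 = 9; Z: 3 = 3.
Z = 3 is lithium, so the daughter is ^9_3 Li.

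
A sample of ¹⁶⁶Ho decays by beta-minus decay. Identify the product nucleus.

Er-166

Beta-minus decay: mass number changes by +0, atomic number by +1.
A: 166 = 166; Z: 67 + 1 = 68.
Z = 68 is erbium, so the daughter is ¹⁶⁶Er.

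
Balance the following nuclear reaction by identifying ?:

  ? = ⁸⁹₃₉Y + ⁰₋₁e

Conserve mass number: A = 89 + 0, so A = 89.
Conserve atomic number: Z = 39 − 1, so Z = 38.
Z = 38 is strontium, so the species is ⁸⁹₃₈Sr.

Sr-89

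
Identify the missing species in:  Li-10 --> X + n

Conserve mass number: 10 = A + 1, so A = 9.
Conserve atomic number: 3 = Z + 0, so Z = 3.
Z = 3 is lithium, so the species is Li-9.

Li-9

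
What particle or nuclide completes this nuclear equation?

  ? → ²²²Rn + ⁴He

Ra-226

Conserve mass number: A = 222 + 4, so A = 226.
Conserve atomic number: Z = 86 + 2, so Z = 88.
Z = 88 is radium, so the species is ²²⁶Ra.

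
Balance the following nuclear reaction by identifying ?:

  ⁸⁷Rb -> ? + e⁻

Conserve mass number: 87 = A + 0, so A = 87.
Conserve atomic number: 37 = Z − 1, so Z = 38.
Z = 38 is strontium, so the species is ⁸⁷Sr.

Sr-87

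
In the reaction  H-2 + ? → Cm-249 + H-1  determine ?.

Cm-248

Conserve mass number: 2 + A = 249 + 1, so A = 248.
Conserve atomic number: 1 + Z = 96 + 1, so Z = 96.
Z = 96 is curium, so the species is Cm-248.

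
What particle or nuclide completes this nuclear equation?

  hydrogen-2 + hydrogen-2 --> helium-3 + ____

Conserve mass number: 2 + 2 = 3 + A, so A = 1.
Conserve atomic number: 1 + 1 = 2 + Z, so Z = 0.
A = 1 and Z = 0 is neutron — a neutron.

neutron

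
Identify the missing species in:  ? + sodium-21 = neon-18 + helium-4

proton

Conserve mass number: A + 21 = 18 + 4, so A = 1.
Conserve atomic number: Z + 11 = 10 + 2, so Z = 1.
A = 1 and Z = 1 is hydrogen-1 — a proton.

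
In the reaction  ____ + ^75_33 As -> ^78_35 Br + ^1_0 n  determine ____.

Conserve mass number: A + 75 = 78 + 1, so A = 4.
Conserve atomic number: Z + 33 = 35 + 0, so Z = 2.
A = 4 and Z = 2 is ^4_2 He — an alpha particle.

alpha particle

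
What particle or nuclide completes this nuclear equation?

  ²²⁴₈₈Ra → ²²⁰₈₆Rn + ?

alpha particle

Conserve mass number: 224 = 220 + A, so A = 4.
Conserve atomic number: 88 = 86 + Z, so Z = 2.
A = 4 and Z = 2 is ⁴₂He — an alpha particle.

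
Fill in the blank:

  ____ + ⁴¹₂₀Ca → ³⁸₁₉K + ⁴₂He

Conserve mass number: A + 41 = 38 + 4, so A = 1.
Conserve atomic number: Z + 20 = 19 + 2, so Z = 1.
A = 1 and Z = 1 is ¹₁H — a proton.

proton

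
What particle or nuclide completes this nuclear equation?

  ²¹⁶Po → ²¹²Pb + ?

Conserve mass number: 216 = 212 + A, so A = 4.
Conserve atomic number: 84 = 82 + Z, so Z = 2.
A = 4 and Z = 2 is ⁴He — an alpha particle.

alpha particle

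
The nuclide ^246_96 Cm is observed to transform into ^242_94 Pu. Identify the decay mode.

ΔA = 242 − 246 = -4; ΔZ = 94 − 96 = -2.
A drops by 4 and Z drops by 2 — the signature of alpha emission.

alpha decay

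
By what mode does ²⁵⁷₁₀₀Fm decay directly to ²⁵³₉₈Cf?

alpha decay

ΔA = 253 − 257 = -4; ΔZ = 98 − 100 = -2.
A drops by 4 and Z drops by 2 — the signature of alpha emission.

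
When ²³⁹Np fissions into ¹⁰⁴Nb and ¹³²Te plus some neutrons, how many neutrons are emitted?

3

Conserve mass number: 239 = 104 + 132 + k, so k = 239 − 236 = 3.
Check atomic number: 93 = 41 + 52 + 0 = 93. ✓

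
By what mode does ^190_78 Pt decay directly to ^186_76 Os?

alpha decay

ΔA = 186 − 190 = -4; ΔZ = 76 − 78 = -2.
A drops by 4 and Z drops by 2 — the signature of alpha emission.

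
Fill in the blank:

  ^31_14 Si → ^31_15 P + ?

Conserve mass number: 31 = 31 + A, so A = 0.
Conserve atomic number: 14 = 15 + Z, so Z = -1.
A = 0 and Z = -1 is ^0_-1 e — a beta-minus particle.

beta-minus particle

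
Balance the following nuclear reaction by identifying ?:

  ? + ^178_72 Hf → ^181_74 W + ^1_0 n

alpha particle

Conserve mass number: A + 178 = 181 + 1, so A = 4.
Conserve atomic number: Z + 72 = 74 + 0, so Z = 2.
A = 4 and Z = 2 is ^4_2 He — an alpha particle.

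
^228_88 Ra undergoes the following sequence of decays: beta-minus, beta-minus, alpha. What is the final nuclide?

Ra-224

Start: (A, Z) = (228, 88).
After β⁻: (228, 89).
After β⁻: (228, 90).
After α: (224, 88).
Z = 88 is radium.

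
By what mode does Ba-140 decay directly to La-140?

ΔA = 140 − 140 = 0; ΔZ = 57 − 56 = +1.
A is unchanged and Z rises by 1 — a neutron has become a proton (β⁻ decay).

beta-minus decay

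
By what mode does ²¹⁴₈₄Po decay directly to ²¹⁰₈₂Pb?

ΔA = 210 − 214 = -4; ΔZ = 82 − 84 = -2.
A drops by 4 and Z drops by 2 — the signature of alpha emission.

alpha decay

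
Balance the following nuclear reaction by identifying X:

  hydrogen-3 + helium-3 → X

Conserve mass number: 3 + 3 = A, so A = 6.
Conserve atomic number: 1 + 2 = Z, so Z = 3.
Z = 3 is lithium, so the species is lithium-6.

Li-6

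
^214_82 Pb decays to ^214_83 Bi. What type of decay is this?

ΔA = 214 − 214 = 0; ΔZ = 83 − 82 = +1.
A is unchanged and Z rises by 1 — a neutron has become a proton (β⁻ decay).

beta-minus decay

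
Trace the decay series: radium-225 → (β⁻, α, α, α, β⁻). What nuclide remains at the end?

Start: (A, Z) = (225, 88).
After β⁻: (225, 89).
After α: (221, 87).
After α: (217, 85).
After α: (213, 83).
After β⁻: (213, 84).
Z = 84 is polonium.

Po-213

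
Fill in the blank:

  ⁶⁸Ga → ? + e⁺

Zn-68

Conserve mass number: 68 = A + 0, so A = 68.
Conserve atomic number: 31 = Z + 1, so Z = 30.
Z = 30 is zinc, so the species is ⁶⁸Zn.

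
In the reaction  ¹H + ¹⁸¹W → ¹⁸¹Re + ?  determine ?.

neutron

Conserve mass number: 1 + 181 = 181 + A, so A = 1.
Conserve atomic number: 1 + 74 = 75 + Z, so Z = 0.
A = 1 and Z = 0 is ¹n — a neutron.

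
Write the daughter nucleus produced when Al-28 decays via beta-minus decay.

Beta-minus decay: mass number changes by +0, atomic number by +1.
A: 28 = 28; Z: 13 + 1 = 14.
Z = 14 is silicon, so the daughter is Si-28.

Si-28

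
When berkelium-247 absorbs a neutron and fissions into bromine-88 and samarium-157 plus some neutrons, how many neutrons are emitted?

Conserve mass number: 248 = 88 + 157 + k, so k = 248 − 245 = 3.
Check atomic number: 97 = 35 + 62 + 0 = 97. ✓

3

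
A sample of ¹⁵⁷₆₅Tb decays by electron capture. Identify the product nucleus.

Gd-157

Electron capture: mass number changes by +0, atomic number by -1.
A: 157 = 157; Z: 65 − 1 = 64.
Z = 64 is gadolinium, so the daughter is ¹⁵⁷₆₄Gd.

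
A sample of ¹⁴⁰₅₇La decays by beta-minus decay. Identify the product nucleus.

Beta-minus decay: mass number changes by +0, atomic number by +1.
A: 140 = 140; Z: 57 + 1 = 58.
Z = 58 is cerium, so the daughter is ¹⁴⁰₅₈Ce.

Ce-140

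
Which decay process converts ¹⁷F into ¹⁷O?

beta-plus decay or electron capture

ΔA = 17 − 17 = 0; ΔZ = 8 − 9 = -1.
A is unchanged and Z drops by 1 — a proton has become a neutron (β⁺ emission or electron capture).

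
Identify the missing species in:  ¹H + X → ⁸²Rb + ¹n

Kr-82

Conserve mass number: 1 + A = 82 + 1, so A = 82.
Conserve atomic number: 1 + Z = 37 + 0, so Z = 36.
Z = 36 is krypton, so the species is ⁸²Kr.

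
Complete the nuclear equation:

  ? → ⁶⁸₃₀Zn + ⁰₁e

Conserve mass number: A = 68 + 0, so A = 68.
Conserve atomic number: Z = 30 + 1, so Z = 31.
Z = 31 is gallium, so the species is ⁶⁸₃₁Ga.

Ga-68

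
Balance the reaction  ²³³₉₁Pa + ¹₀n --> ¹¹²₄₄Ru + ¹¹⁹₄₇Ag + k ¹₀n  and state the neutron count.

3

Conserve mass number: 234 = 112 + 119 + k, so k = 234 − 231 = 3.
Check atomic number: 91 = 44 + 47 + 0 = 91. ✓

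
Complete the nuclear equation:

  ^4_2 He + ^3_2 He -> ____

Be-7

Conserve mass number: 4 + 3 = A, so A = 7.
Conserve atomic number: 2 + 2 = Z, so Z = 4.
Z = 4 is beryllium, so the species is ^7_4 Be.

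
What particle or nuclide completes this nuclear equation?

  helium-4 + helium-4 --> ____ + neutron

Conserve mass number: 4 + 4 = A + 1, so A = 7.
Conserve atomic number: 2 + 2 = Z + 0, so Z = 4.
Z = 4 is beryllium, so the species is beryllium-7.

Be-7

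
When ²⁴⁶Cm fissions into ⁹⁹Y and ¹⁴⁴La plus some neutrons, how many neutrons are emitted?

3

Conserve mass number: 246 = 99 + 144 + k, so k = 246 − 243 = 3.
Check atomic number: 96 = 39 + 57 + 0 = 96. ✓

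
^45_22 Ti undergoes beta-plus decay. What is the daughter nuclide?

Sc-45

Beta-plus decay: mass number changes by +0, atomic number by -1.
A: 45 = 45; Z: 22 − 1 = 21.
Z = 21 is scandium, so the daughter is ^45_21 Sc.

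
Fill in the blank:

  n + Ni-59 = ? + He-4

Fe-56

Conserve mass number: 1 + 59 = A + 4, so A = 56.
Conserve atomic number: 0 + 28 = Z + 2, so Z = 26.
Z = 26 is iron, so the species is Fe-56.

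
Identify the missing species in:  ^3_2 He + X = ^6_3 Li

triton

Conserve mass number: 3 + A = 6, so A = 3.
Conserve atomic number: 2 + Z = 3, so Z = 1.
A = 3 and Z = 1 is ^3_1 H — a triton.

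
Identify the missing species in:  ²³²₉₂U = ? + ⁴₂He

Th-228

Conserve mass number: 232 = A + 4, so A = 228.
Conserve atomic number: 92 = Z + 2, so Z = 90.
Z = 90 is thorium, so the species is ²²⁸₉₀Th.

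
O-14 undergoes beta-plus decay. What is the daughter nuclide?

N-14

Beta-plus decay: mass number changes by +0, atomic number by -1.
A: 14 = 14; Z: 8 − 1 = 7.
Z = 7 is nitrogen, so the daughter is N-14.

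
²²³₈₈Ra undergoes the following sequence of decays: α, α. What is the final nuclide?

Start: (A, Z) = (223, 88).
After α: (219, 86).
After α: (215, 84).
Z = 84 is polonium.

Po-215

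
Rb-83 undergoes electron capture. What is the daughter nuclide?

Electron capture: mass number changes by +0, atomic number by -1.
A: 83 = 83; Z: 37 − 1 = 36.
Z = 36 is krypton, so the daughter is Kr-83.

Kr-83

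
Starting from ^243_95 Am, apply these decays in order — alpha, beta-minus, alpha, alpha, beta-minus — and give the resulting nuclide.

Start: (A, Z) = (243, 95).
After α: (239, 93).
After β⁻: (239, 94).
After α: (235, 92).
After α: (231, 90).
After β⁻: (231, 91).
Z = 91 is protactinium.

Pa-231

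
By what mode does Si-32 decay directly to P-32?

beta-minus decay

ΔA = 32 − 32 = 0; ΔZ = 15 − 14 = +1.
A is unchanged and Z rises by 1 — a neutron has become a proton (β⁻ decay).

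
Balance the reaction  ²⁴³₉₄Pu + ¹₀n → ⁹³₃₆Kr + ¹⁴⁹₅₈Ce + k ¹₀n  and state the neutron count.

2

Conserve mass number: 244 = 93 + 149 + k, so k = 244 − 242 = 2.
Check atomic number: 94 = 36 + 58 + 0 = 94. ✓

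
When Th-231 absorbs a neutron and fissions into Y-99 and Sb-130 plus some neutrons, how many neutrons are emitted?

3

Conserve mass number: 232 = 99 + 130 + k, so k = 232 − 229 = 3.
Check atomic number: 90 = 39 + 51 + 0 = 90. ✓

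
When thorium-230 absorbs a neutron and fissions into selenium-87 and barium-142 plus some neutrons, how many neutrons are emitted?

Conserve mass number: 231 = 87 + 142 + k, so k = 231 − 229 = 2.
Check atomic number: 90 = 34 + 56 + 0 = 90. ✓

2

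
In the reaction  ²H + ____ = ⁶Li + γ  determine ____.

alpha particle

Conserve mass number: 2 + A = 6 + 0, so A = 4.
Conserve atomic number: 1 + Z = 3 + 0, so Z = 2.
A = 4 and Z = 2 is ⁴He — an alpha particle.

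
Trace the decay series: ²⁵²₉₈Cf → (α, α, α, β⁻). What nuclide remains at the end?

Start: (A, Z) = (252, 98).
After α: (248, 96).
After α: (244, 94).
After α: (240, 92).
After β⁻: (240, 93).
Z = 93 is neptunium.

Np-240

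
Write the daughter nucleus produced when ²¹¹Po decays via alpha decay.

Alpha decay: mass number changes by -4, atomic number by -2.
A: 211 − 4 = 207; Z: 84 − 2 = 82.
Z = 82 is lead, so the daughter is ²⁰⁷Pb.

Pb-207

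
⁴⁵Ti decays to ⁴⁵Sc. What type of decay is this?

ΔA = 45 − 45 = 0; ΔZ = 21 − 22 = -1.
A is unchanged and Z drops by 1 — a proton has become a neutron (β⁺ emission or electron capture).

beta-plus decay or electron capture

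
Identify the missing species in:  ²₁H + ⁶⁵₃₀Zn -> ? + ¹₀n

Ga-66

Conserve mass number: 2 + 65 = A + 1, so A = 66.
Conserve atomic number: 1 + 30 = Z + 0, so Z = 31.
Z = 31 is gallium, so the species is ⁶⁶₃₁Ga.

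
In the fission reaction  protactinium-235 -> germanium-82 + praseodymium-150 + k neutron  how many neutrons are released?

3

Conserve mass number: 235 = 82 + 150 + k, so k = 235 − 232 = 3.
Check atomic number: 91 = 32 + 59 + 0 = 91. ✓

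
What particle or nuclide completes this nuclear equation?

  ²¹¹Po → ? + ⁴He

Conserve mass number: 211 = A + 4, so A = 207.
Conserve atomic number: 84 = Z + 2, so Z = 82.
Z = 82 is lead, so the species is ²⁰⁷Pb.

Pb-207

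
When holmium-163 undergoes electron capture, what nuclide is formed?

Electron capture: mass number changes by +0, atomic number by -1.
A: 163 = 163; Z: 67 − 1 = 66.
Z = 66 is dysprosium, so the daughter is dysprosium-163.

Dy-163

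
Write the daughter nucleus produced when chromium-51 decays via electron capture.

V-51

Electron capture: mass number changes by +0, atomic number by -1.
A: 51 = 51; Z: 24 − 1 = 23.
Z = 23 is vanadium, so the daughter is vanadium-51.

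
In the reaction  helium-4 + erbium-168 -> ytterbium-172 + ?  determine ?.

gamma ray

Conserve mass number: 4 + 168 = 172 + A, so A = 0.
Conserve atomic number: 2 + 68 = 70 + Z, so Z = 0.
A = 0 and Z = 0 is γ — a gamma ray.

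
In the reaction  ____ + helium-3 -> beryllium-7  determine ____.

alpha particle

Conserve mass number: A + 3 = 7, so A = 4.
Conserve atomic number: Z + 2 = 4, so Z = 2.
A = 4 and Z = 2 is helium-4 — an alpha particle.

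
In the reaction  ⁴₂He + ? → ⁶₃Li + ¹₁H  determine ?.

He-3

Conserve mass number: 4 + A = 6 + 1, so A = 3.
Conserve atomic number: 2 + Z = 3 + 1, so Z = 2.
Z = 2 is helium, so the species is ³₂He.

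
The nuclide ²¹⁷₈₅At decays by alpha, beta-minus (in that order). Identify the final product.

Po-213

Start: (A, Z) = (217, 85).
After α: (213, 83).
After β⁻: (213, 84).
Z = 84 is polonium.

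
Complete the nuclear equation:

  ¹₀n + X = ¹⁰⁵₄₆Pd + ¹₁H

Conserve mass number: 1 + A = 105 + 1, so A = 105.
Conserve atomic number: 0 + Z = 46 + 1, so Z = 47.
Z = 47 is silver, so the species is ¹⁰⁵₄₇Ag.

Ag-105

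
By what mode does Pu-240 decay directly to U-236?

alpha decay

ΔA = 236 − 240 = -4; ΔZ = 92 − 94 = -2.
A drops by 4 and Z drops by 2 — the signature of alpha emission.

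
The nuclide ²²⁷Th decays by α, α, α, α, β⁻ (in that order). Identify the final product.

Bi-211

Start: (A, Z) = (227, 90).
After α: (223, 88).
After α: (219, 86).
After α: (215, 84).
After α: (211, 82).
After β⁻: (211, 83).
Z = 83 is bismuth.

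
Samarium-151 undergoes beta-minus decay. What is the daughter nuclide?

Eu-151

Beta-minus decay: mass number changes by +0, atomic number by +1.
A: 151 = 151; Z: 62 + 1 = 63.
Z = 63 is europium, so the daughter is europium-151.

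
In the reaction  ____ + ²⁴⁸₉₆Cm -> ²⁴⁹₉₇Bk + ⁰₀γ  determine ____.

Conserve mass number: A + 248 = 249 + 0, so A = 1.
Conserve atomic number: Z + 96 = 97 + 0, so Z = 1.
A = 1 and Z = 1 is ¹₁H — a proton.

proton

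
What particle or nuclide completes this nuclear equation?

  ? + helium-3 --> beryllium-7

alpha particle

Conserve mass number: A + 3 = 7, so A = 4.
Conserve atomic number: Z + 2 = 4, so Z = 2.
A = 4 and Z = 2 is helium-4 — an alpha particle.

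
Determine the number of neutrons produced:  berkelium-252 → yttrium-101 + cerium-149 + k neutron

2

Conserve mass number: 252 = 101 + 149 + k, so k = 252 − 250 = 2.
Check atomic number: 97 = 39 + 58 + 0 = 97. ✓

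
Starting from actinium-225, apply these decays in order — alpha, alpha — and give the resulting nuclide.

Start: (A, Z) = (225, 89).
After α: (221, 87).
After α: (217, 85).
Z = 85 is astatine.

At-217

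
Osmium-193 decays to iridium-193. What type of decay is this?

ΔA = 193 − 193 = 0; ΔZ = 77 − 76 = +1.
A is unchanged and Z rises by 1 — a neutron has become a proton (β⁻ decay).

beta-minus decay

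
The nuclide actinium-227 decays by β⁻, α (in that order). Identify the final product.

Ra-223

Start: (A, Z) = (227, 89).
After β⁻: (227, 90).
After α: (223, 88).
Z = 88 is radium.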